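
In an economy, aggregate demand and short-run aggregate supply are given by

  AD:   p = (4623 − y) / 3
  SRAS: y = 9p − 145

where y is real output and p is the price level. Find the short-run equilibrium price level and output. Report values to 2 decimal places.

p = 397.33, y = 3431.00

Rearrange AD to y = 4623 − 3p.
Set AD = SRAS: 4623 − 3p = 9p − 145, so 4768 = 12p and p = 397.33.
Substituting into AD, y = 4623 − 3p = 3431.00.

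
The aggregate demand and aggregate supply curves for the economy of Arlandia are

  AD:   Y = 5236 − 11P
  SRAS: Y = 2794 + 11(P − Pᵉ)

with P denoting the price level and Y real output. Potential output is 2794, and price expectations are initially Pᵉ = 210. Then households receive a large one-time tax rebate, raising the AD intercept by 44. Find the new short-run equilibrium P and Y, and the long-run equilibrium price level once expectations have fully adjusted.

Short run: P = 218, Y = 2882. Long run: P = 226.

AD shifts right: new AD is Y = 5280 − 11P. With Pᵉ = 210, SRAS is Y = 484 + 11P.
Short run: 5280 − 11P = 484 + 11P gives 4796 = 22P, so P = 218 and Y = 5280 − 11·218 = 2882.
Y = 2882 is above potential 2794; expectations adjust and SRAS shifts left until Y = 2794.
Long run: on the new AD curve, 2794 = 5280 − 11P gives P = 226.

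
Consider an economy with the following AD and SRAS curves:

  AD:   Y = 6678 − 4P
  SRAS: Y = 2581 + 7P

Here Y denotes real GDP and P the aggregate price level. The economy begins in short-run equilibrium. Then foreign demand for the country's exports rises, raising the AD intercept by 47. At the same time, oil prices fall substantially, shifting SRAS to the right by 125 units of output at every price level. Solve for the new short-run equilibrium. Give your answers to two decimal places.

After both shocks: AD is Y = 6725 − 4P and SRAS is Y = 2706 + 7P.
Setting them equal: 4019 = 11P, so P = 365.36.
Substituting into AD, Y = 5263.55.

P = 365.36, Y = 5263.55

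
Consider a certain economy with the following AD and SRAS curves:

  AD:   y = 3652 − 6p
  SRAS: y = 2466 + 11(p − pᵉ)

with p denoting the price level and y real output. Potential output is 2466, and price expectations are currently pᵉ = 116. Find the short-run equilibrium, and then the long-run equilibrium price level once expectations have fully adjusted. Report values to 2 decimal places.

Short run: with pᵉ = 116, SRAS is y = 1190 + 11p. Setting AD = SRAS gives 2462 = 17p, so p = 144.82 and y = 3652 − 6p = 2783.06.
Output 2783.06 is above potential 2466, so over time expected prices rise and SRAS shifts left until y returns to 2466.
Long run: y = 2466 on the AD curve gives 2466 = 3652 − 6p, so p = 197.67.

Short run: p = 144.82, y = 2783.06. Long run: p = 197.67.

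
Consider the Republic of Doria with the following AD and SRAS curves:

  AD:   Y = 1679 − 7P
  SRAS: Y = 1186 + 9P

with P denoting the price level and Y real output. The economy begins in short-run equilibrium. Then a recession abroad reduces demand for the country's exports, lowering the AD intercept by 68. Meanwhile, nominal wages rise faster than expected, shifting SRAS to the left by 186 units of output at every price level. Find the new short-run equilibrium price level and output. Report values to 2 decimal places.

P = 38.19, Y = 1343.69

After both shocks: AD is Y = 1611 − 7P and SRAS is Y = 1000 + 9P.
Setting them equal: 611 = 16P, so P = 38.19.
Substituting into AD, Y = 1343.69.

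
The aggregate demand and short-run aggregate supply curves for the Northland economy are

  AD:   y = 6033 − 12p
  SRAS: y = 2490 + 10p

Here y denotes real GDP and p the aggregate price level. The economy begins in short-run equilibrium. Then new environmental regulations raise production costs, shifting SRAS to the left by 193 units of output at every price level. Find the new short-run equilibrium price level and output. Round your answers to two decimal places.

This is a negative supply shock: SRAS shifts left.
New SRAS: y = 2297 + 10p.
Set AD = SRAS: 6033 − 12p = 2297 + 10p, so 3736 = 22p and p = 169.82.
Substituting into AD, y = 3995.18.

p = 169.82, y = 3995.18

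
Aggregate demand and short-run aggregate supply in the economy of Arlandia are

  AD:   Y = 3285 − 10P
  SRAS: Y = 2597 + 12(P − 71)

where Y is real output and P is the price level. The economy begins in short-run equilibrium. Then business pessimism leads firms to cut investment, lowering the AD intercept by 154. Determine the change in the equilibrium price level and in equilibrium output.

ΔP = -7, ΔY = -84

This is a negative demand shock: AD shifts left.
New AD: Y = 3131 − 10P.
SRAS can be written Y = 1745 + 12P.
Set AD = SRAS: 3131 − 10P = 1745 + 12P, so 1386 = 22P and P = 63.
Y = 3131 − 10·63 = 2501.
Initially P = 70, Y = 2585, so ΔP = -7 and ΔY = -84.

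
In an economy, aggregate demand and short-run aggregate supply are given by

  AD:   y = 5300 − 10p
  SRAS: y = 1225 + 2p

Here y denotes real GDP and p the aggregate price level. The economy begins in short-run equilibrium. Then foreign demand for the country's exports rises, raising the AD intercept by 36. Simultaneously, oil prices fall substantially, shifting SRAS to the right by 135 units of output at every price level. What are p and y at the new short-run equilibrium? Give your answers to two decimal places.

After both shocks: AD is y = 5336 − 10p and SRAS is y = 1360 + 2p.
Setting them equal: 3976 = 12p, so p = 331.33.
Substituting into AD, y = 2022.67.

p = 331.33, y = 2022.67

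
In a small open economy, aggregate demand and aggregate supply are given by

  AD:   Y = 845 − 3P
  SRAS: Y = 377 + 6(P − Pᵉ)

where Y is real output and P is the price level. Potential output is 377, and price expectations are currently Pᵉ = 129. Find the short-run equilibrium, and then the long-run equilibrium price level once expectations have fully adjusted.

Short run: P = 138, Y = 431. Long run: P = 156.

Short run: with Pᵉ = 129, SRAS is Y = 6P − 397. Setting AD = SRAS gives 1242 = 9P, so P = 138 and Y = 845 − 3·138 = 431.
Output 431 is above potential 377, so over time expected prices rise and SRAS shifts left until Y returns to 377.
Long run: Y = 377 on the AD curve gives 377 = 845 − 3P, so P = 156.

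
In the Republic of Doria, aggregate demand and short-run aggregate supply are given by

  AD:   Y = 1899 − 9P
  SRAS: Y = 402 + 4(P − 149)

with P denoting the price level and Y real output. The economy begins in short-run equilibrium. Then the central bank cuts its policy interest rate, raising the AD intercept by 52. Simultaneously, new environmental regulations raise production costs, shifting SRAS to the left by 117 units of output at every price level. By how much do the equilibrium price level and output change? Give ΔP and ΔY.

ΔP = +13, ΔY = -65

After both shocks: AD is Y = 1951 − 9P and SRAS is Y = 4P − 311.
Setting them equal: 2262 = 13P, so P = 174.
Y = 1951 − 9·174 = 385.
Initially P = 161, Y = 450, so ΔP = +13 and ΔY = -65.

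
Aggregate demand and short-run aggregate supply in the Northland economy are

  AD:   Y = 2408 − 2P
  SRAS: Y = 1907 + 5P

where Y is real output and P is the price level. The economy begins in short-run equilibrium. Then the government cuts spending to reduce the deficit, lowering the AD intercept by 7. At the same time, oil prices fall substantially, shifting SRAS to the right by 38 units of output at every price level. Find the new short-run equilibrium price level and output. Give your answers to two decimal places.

P = 65.14, Y = 2270.71

After both shocks: AD is Y = 2401 − 2P and SRAS is Y = 1945 + 5P.
Setting them equal: 456 = 7P, so P = 65.14.
Substituting into AD, Y = 2270.71.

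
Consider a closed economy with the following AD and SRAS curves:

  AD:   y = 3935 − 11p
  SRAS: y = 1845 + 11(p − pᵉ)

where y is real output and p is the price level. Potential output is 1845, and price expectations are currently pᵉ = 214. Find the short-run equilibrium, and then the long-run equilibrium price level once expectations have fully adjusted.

Short run: with pᵉ = 214, SRAS is y = 11p − 509. Setting AD = SRAS gives 4444 = 22p, so p = 202 and y = 3935 − 11·202 = 1713.
Output 1713 is below potential 1845, so over time expected prices fall and SRAS shifts right until y returns to 1845.
Long run: y = 1845 on the AD curve gives 1845 = 3935 − 11p, so p = 190.

Short run: p = 202, y = 1713. Long run: p = 190.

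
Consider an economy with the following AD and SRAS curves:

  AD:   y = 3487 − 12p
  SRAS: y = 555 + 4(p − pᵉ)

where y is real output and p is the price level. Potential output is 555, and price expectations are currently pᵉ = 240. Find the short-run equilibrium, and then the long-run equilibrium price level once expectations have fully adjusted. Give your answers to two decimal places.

Short run: with pᵉ = 240, SRAS is y = 4p − 405. Setting AD = SRAS gives 3892 = 16p, so p = 243.25 and y = 3487 − 12p = 568.00.
Output 568.00 is above potential 555, so over time expected prices rise and SRAS shifts left until y returns to 555.
Long run: y = 555 on the AD curve gives 555 = 3487 − 12p, so p = 244.33.

Short run: p = 243.25, y = 568.00. Long run: p = 244.33.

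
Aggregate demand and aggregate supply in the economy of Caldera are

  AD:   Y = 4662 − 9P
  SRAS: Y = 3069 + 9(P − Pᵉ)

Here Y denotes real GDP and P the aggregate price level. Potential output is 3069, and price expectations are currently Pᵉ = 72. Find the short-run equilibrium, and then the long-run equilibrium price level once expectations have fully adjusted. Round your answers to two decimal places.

Short run: P = 124.50, Y = 3541.50. Long run: P = 177.00.

Short run: with Pᵉ = 72, SRAS is Y = 2421 + 9P. Setting AD = SRAS gives 2241 = 18P, so P = 124.50 and Y = 4662 − 9P = 3541.50.
Output 3541.50 is above potential 3069, so over time expected prices rise and SRAS shifts left until Y returns to 3069.
Long run: Y = 3069 on the AD curve gives 3069 = 4662 − 9P, so P = 177.00.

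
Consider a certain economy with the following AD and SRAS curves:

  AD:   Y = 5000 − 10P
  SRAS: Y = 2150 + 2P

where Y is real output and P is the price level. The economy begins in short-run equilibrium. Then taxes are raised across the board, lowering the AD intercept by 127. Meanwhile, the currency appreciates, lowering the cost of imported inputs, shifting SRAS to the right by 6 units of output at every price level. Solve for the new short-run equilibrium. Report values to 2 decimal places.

After both shocks: AD is Y = 4873 − 10P and SRAS is Y = 2156 + 2P.
Setting them equal: 2717 = 12P, so P = 226.42.
Substituting into AD, Y = 2608.83.

P = 226.42, Y = 2608.83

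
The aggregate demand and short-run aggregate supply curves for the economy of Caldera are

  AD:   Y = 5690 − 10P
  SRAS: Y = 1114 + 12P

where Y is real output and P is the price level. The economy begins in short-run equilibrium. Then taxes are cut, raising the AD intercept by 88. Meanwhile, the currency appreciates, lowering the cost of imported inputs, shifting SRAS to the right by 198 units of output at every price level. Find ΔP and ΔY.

ΔP = -5, ΔY = +138

After both shocks: AD is Y = 5778 − 10P and SRAS is Y = 1312 + 12P.
Setting them equal: 4466 = 22P, so P = 203.
Y = 5778 − 10·203 = 3748.
Initially P = 208, Y = 3610, so ΔP = -5 and ΔY = +138.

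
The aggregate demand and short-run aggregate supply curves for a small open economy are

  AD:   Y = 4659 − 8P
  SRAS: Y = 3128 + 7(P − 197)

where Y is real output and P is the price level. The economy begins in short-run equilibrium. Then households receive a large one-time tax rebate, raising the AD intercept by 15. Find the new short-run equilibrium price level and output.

This is a positive demand shock: AD shifts right.
New AD: Y = 4674 − 8P.
SRAS can be written Y = 1749 + 7P.
Set AD = SRAS: 4674 − 8P = 1749 + 7P, so 2925 = 15P and P = 195.
Y = 4674 − 8·195 = 3114.

P = 195, Y = 3114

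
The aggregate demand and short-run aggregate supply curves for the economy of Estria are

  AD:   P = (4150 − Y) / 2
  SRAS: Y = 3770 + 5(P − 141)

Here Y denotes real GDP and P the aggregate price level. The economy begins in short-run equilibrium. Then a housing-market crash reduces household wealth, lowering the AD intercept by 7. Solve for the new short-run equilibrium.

P = 154, Y = 3835

This is a negative demand shock: AD shifts left.
New AD: Y = 4143 − 2P.
SRAS can be written Y = 3065 + 5P.
Set AD = SRAS: 4143 − 2P = 3065 + 5P, so 1078 = 7P and P = 154.
Y = 4143 − 2·154 = 3835.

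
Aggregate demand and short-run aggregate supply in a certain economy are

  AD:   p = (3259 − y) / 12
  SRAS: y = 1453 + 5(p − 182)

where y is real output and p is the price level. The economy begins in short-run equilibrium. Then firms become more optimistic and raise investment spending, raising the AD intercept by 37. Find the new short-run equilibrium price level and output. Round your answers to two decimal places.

p = 161.94, y = 1352.71

This is a positive demand shock: AD shifts right.
New AD: y = 3296 − 12p.
SRAS can be written y = 543 + 5p.
Set AD = SRAS: 3296 − 12p = 543 + 5p, so 2753 = 17p and p = 161.94.
Substituting into AD, y = 1352.71.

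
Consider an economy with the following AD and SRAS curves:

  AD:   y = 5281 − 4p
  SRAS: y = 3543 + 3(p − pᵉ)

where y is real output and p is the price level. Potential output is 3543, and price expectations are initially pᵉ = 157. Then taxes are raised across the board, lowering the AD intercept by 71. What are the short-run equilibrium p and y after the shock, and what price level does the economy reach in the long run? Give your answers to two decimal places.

AD shifts left: new AD is y = 5210 − 4p. With pᵉ = 157, SRAS is y = 3072 + 3p.
Short run: 5210 − 4p = 3072 + 3p gives 2138 = 7p, so p = 305.43 and y = 5210 − 4p = 3988.29.
y = 3988.29 is above potential 3543; expectations adjust and SRAS shifts left until y = 3543.
Long run: on the new AD curve, 3543 = 5210 − 4p gives p = 416.75.

Short run: p = 305.43, y = 3988.29. Long run: p = 416.75.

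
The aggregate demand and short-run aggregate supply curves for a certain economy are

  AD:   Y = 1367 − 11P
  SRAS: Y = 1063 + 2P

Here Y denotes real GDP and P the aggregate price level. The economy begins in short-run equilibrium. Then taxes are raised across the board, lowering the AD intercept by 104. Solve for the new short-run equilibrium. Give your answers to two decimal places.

This is a negative demand shock: AD shifts left.
New AD: Y = 1263 − 11P.
Set AD = SRAS: 1263 − 11P = 1063 + 2P, so 200 = 13P and P = 15.38.
Substituting into AD, Y = 1093.77.

P = 15.38, Y = 1093.77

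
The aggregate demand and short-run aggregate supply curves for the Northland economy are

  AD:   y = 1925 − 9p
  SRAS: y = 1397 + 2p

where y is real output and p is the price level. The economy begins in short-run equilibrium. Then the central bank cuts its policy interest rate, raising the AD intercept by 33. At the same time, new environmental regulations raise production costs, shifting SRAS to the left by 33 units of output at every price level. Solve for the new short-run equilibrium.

After both shocks: AD is y = 1958 − 9p and SRAS is y = 1364 + 2p.
Setting them equal: 594 = 11p, so p = 54.
y = 1958 − 9·54 = 1472.

p = 54, y = 1472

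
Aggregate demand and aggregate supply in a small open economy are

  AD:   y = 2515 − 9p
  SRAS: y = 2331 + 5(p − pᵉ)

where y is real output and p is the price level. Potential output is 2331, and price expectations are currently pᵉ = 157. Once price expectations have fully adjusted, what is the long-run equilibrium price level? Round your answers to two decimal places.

Long-run p = 20.44

Short run: with pᵉ = 157, SRAS is y = 1546 + 5p. Setting AD = SRAS gives 969 = 14p, so p = 69.21 and y = 2515 − 9p = 1892.07.
Output 1892.07 is below potential 2331, so over time expected prices fall and SRAS shifts right until y returns to 2331.
Long run: y = 2331 on the AD curve gives 2331 = 2515 − 9p, so p = 20.44.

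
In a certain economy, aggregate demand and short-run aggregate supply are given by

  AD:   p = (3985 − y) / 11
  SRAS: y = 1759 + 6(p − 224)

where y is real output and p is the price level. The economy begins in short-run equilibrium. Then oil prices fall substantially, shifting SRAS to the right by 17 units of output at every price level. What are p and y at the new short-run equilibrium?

This is a positive supply shock: SRAS shifts right.
New SRAS: y = 432 + 6p.
Set AD = SRAS: 3985 − 11p = 432 + 6p, so 3553 = 17p and p = 209.
y = 3985 − 11·209 = 1686.

p = 209, y = 1686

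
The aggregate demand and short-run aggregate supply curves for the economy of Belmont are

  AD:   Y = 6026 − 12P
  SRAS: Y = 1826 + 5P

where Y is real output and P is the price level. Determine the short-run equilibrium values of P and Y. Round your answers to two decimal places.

Set AD = SRAS: 6026 − 12P = 1826 + 5P, so 4200 = 17P and P = 247.06.
Substituting into AD, Y = 6026 − 12P = 3061.29.

P = 247.06, Y = 3061.29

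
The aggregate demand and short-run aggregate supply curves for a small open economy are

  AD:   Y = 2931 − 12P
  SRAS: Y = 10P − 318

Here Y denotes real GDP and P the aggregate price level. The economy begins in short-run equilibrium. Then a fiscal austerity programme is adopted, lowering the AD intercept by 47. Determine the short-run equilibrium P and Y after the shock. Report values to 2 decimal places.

P = 145.55, Y = 1137.45

This is a negative demand shock: AD shifts left.
New AD: Y = 2884 − 12P.
Set AD = SRAS: 2884 − 12P = 10P − 318, so 3202 = 22P and P = 145.55.
Substituting into AD, Y = 1137.45.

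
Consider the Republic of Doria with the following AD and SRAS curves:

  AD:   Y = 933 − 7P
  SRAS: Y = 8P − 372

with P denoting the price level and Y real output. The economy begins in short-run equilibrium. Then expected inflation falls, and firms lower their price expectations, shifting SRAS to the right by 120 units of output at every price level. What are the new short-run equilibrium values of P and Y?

P = 79, Y = 380

This is a positive supply shock: SRAS shifts right.
New SRAS: Y = 8P − 252.
Set AD = SRAS: 933 − 7P = 8P − 252, so 1185 = 15P and P = 79.
Y = 933 − 7·79 = 380.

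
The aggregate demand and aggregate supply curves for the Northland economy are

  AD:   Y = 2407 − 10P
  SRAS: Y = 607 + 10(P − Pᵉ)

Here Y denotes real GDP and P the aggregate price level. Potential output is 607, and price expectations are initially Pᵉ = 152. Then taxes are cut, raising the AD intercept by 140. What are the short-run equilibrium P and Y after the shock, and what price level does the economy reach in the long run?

Short run: P = 173, Y = 817. Long run: P = 194.

AD shifts right: new AD is Y = 2547 − 10P. With Pᵉ = 152, SRAS is Y = 10P − 913.
Short run: 2547 − 10P = 10P − 913 gives 3460 = 20P, so P = 173 and Y = 2547 − 10·173 = 817.
Y = 817 is above potential 607; expectations adjust and SRAS shifts left until Y = 607.
Long run: on the new AD curve, 607 = 2547 − 10P gives P = 194.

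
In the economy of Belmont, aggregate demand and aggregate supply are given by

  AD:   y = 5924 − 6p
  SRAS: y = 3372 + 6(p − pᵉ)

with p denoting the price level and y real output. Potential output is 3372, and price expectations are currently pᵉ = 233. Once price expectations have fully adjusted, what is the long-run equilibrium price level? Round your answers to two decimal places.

Long-run p = 425.33

Short run: with pᵉ = 233, SRAS is y = 1974 + 6p. Setting AD = SRAS gives 3950 = 12p, so p = 329.17 and y = 5924 − 6p = 3949.00.
Output 3949.00 is above potential 3372, so over time expected prices rise and SRAS shifts left until y returns to 3372.
Long run: y = 3372 on the AD curve gives 3372 = 5924 − 6p, so p = 425.33.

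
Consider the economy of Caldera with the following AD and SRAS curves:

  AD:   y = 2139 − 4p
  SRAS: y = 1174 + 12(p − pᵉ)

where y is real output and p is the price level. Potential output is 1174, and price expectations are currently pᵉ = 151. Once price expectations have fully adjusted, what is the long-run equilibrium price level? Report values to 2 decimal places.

Long-run p = 241.25

Short run: with pᵉ = 151, SRAS is y = 12p − 638. Setting AD = SRAS gives 2777 = 16p, so p = 173.56 and y = 2139 − 4p = 1444.75.
Output 1444.75 is above potential 1174, so over time expected prices rise and SRAS shifts left until y returns to 1174.
Long run: y = 1174 on the AD curve gives 1174 = 2139 − 4p, so p = 241.25.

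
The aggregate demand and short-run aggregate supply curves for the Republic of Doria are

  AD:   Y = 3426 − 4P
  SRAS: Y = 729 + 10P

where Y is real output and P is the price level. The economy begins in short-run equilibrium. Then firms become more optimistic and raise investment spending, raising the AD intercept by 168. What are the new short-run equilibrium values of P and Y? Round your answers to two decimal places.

P = 204.64, Y = 2775.43

This is a positive demand shock: AD shifts right.
New AD: Y = 3594 − 4P.
Set AD = SRAS: 3594 − 4P = 729 + 10P, so 2865 = 14P and P = 204.64.
Substituting into AD, Y = 2775.43.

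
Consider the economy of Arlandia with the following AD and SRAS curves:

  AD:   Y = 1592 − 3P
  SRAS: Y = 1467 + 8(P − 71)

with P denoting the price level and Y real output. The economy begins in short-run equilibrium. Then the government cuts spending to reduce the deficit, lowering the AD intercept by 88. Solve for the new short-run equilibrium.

This is a negative demand shock: AD shifts left.
New AD: Y = 1504 − 3P.
SRAS can be written Y = 899 + 8P.
Set AD = SRAS: 1504 − 3P = 899 + 8P, so 605 = 11P and P = 55.
Y = 1504 − 3·55 = 1339.

P = 55, Y = 1339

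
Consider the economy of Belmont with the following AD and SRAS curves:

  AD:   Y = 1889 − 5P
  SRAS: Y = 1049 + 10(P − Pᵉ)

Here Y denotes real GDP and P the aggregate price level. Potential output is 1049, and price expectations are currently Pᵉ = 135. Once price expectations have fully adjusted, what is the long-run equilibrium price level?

Short run: with Pᵉ = 135, SRAS is Y = 10P − 301. Setting AD = SRAS gives 2190 = 15P, so P = 146 and Y = 1889 − 5·146 = 1159.
Output 1159 is above potential 1049, so over time expected prices rise and SRAS shifts left until Y returns to 1049.
Long run: Y = 1049 on the AD curve gives 1049 = 1889 − 5P, so P = 168.

Long-run P = 168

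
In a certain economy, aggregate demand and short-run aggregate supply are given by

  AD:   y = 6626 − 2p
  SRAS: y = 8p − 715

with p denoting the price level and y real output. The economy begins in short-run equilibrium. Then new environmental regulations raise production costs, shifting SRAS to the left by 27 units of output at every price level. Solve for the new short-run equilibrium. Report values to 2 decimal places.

p = 736.80, y = 5152.40

This is a negative supply shock: SRAS shifts left.
New SRAS: y = 8p − 742.
Set AD = SRAS: 6626 − 2p = 8p − 742, so 7368 = 10p and p = 736.80.
Substituting into AD, y = 5152.40.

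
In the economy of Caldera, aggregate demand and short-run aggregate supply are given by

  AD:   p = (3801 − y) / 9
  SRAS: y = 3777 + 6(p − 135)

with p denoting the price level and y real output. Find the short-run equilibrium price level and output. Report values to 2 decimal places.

p = 55.60, y = 3300.60

Write SRAS as y = 3777 + 6p − 810 = 2967 + 6p.
Rearrange AD to y = 3801 − 9p.
Set AD = SRAS: 3801 − 9p = 2967 + 6p, so 834 = 15p and p = 55.60.
Substituting into AD, y = 3801 − 9p = 3300.60.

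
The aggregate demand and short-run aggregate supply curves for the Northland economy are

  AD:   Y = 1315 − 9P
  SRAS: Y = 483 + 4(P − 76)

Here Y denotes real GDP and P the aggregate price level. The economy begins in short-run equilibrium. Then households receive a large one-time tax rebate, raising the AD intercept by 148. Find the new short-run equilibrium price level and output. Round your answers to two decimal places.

P = 98.77, Y = 574.08

This is a positive demand shock: AD shifts right.
New AD: Y = 1463 − 9P.
SRAS can be written Y = 179 + 4P.
Set AD = SRAS: 1463 − 9P = 179 + 4P, so 1284 = 13P and P = 98.77.
Substituting into AD, Y = 574.08.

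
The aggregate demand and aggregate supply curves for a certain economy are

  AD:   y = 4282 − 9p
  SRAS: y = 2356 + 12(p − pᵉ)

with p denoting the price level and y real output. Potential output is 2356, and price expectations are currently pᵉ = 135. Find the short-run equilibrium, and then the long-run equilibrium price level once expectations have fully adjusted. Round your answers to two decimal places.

Short run: with pᵉ = 135, SRAS is y = 736 + 12p. Setting AD = SRAS gives 3546 = 21p, so p = 168.86 and y = 4282 − 9p = 2762.29.
Output 2762.29 is above potential 2356, so over time expected prices rise and SRAS shifts left until y returns to 2356.
Long run: y = 2356 on the AD curve gives 2356 = 4282 − 9p, so p = 214.00.

Short run: p = 168.86, y = 2762.29. Long run: p = 214.00.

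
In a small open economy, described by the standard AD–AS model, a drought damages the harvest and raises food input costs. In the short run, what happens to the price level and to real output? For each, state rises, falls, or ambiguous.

Price level: rises; output: falls

This is an adverse supply shock: SRAS shifts left.
Moving along the downward-sloping AD curve, P rises and Y falls.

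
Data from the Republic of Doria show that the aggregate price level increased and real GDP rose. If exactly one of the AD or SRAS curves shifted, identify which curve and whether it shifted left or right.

P rose and Y rose. An AD shift moves P and Y in the same direction; an SRAS shift moves them in opposite directions.
Here P and Y moved in the same direction, so the AD curve shifted.
Since Y rose, AD shifted right.

AD shifted right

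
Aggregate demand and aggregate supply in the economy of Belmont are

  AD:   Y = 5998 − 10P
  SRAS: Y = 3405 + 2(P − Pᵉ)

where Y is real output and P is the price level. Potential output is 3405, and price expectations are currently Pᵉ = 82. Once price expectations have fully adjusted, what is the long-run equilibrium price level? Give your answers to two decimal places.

Long-run P = 259.30

Short run: with Pᵉ = 82, SRAS is Y = 3241 + 2P. Setting AD = SRAS gives 2757 = 12P, so P = 229.75 and Y = 5998 − 10P = 3700.50.
Output 3700.50 is above potential 3405, so over time expected prices rise and SRAS shifts left until Y returns to 3405.
Long run: Y = 3405 on the AD curve gives 3405 = 5998 − 10P, so P = 259.30.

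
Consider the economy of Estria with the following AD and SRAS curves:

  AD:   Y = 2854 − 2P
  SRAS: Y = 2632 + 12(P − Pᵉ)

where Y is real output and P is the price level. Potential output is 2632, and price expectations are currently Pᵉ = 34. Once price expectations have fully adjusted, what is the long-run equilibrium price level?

Short run: with Pᵉ = 34, SRAS is Y = 2224 + 12P. Setting AD = SRAS gives 630 = 14P, so P = 45 and Y = 2854 − 2·45 = 2764.
Output 2764 is above potential 2632, so over time expected prices rise and SRAS shifts left until Y returns to 2632.
Long run: Y = 2632 on the AD curve gives 2632 = 2854 − 2P, so P = 111.

Long-run P = 111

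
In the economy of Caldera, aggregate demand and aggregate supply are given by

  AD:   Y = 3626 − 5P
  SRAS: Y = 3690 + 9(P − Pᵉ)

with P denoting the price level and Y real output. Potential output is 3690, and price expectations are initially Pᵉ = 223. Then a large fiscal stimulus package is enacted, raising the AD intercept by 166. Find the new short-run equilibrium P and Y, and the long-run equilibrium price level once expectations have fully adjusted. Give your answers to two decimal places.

Short run: P = 150.64, Y = 3038.79. Long run: P = 20.40.

AD shifts right: new AD is Y = 3792 − 5P. With Pᵉ = 223, SRAS is Y = 1683 + 9P.
Short run: 3792 − 5P = 1683 + 9P gives 2109 = 14P, so P = 150.64 and Y = 3792 − 5P = 3038.79.
Y = 3038.79 is below potential 3690; expectations adjust and SRAS shifts right until Y = 3690.
Long run: on the new AD curve, 3690 = 3792 − 5P gives P = 20.40.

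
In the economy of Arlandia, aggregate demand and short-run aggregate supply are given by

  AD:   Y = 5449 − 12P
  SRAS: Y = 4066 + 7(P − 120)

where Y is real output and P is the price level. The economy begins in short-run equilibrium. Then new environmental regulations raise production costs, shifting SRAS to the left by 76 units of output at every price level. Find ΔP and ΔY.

This is a negative supply shock: SRAS shifts left.
New SRAS: Y = 3150 + 7P.
Set AD = SRAS: 5449 − 12P = 3150 + 7P, so 2299 = 19P and P = 121.
Y = 5449 − 12·121 = 3997.
Initially P = 117, Y = 4045, so ΔP = +4 and ΔY = -48.

ΔP = +4, ΔY = -48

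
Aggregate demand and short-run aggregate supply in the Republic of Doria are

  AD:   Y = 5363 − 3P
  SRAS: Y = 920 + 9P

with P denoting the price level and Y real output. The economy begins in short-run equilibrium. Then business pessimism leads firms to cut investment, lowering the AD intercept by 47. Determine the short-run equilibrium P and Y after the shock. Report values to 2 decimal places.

P = 366.33, Y = 4217.00

This is a negative demand shock: AD shifts left.
New AD: Y = 5316 − 3P.
Set AD = SRAS: 5316 − 3P = 920 + 9P, so 4396 = 12P and P = 366.33.
Substituting into AD, Y = 4217.00.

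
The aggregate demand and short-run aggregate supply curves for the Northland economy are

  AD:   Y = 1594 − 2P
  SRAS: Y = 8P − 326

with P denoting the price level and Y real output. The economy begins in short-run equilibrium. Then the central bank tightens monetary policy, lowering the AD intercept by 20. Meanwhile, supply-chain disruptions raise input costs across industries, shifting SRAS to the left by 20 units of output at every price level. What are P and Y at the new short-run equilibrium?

P = 192, Y = 1190

After both shocks: AD is Y = 1574 − 2P and SRAS is Y = 8P − 346.
Setting them equal: 1920 = 10P, so P = 192.
Y = 1574 − 2·192 = 1190.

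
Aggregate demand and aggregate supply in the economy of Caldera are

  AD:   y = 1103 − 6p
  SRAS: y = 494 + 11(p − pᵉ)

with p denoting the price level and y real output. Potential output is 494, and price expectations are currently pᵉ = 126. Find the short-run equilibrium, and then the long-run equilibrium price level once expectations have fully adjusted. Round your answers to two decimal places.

Short run: p = 117.35, y = 398.88. Long run: p = 101.50.

Short run: with pᵉ = 126, SRAS is y = 11p − 892. Setting AD = SRAS gives 1995 = 17p, so p = 117.35 and y = 1103 − 6p = 398.88.
Output 398.88 is below potential 494, so over time expected prices fall and SRAS shifts right until y returns to 494.
Long run: y = 494 on the AD curve gives 494 = 1103 − 6p, so p = 101.50.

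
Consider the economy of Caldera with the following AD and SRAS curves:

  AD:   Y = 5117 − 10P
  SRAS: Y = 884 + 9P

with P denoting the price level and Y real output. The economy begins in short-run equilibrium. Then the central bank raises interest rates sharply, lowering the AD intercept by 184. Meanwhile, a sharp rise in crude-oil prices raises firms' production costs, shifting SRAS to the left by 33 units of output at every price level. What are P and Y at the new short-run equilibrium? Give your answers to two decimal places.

P = 214.84, Y = 2784.58

After both shocks: AD is Y = 4933 − 10P and SRAS is Y = 851 + 9P.
Setting them equal: 4082 = 19P, so P = 214.84.
Substituting into AD, Y = 2784.58.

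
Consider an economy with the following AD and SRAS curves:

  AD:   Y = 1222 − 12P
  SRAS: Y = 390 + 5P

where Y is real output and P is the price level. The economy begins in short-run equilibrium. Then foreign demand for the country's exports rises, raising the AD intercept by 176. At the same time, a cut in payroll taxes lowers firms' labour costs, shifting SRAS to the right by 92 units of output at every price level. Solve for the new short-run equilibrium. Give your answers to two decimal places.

P = 53.88, Y = 751.41

After both shocks: AD is Y = 1398 − 12P and SRAS is Y = 482 + 5P.
Setting them equal: 916 = 17P, so P = 53.88.
Substituting into AD, Y = 751.41.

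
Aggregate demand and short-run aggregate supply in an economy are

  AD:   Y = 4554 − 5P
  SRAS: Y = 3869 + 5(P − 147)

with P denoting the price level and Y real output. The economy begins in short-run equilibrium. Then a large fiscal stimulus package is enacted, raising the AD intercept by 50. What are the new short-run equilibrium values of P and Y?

P = 147, Y = 3869

This is a positive demand shock: AD shifts right.
New AD: Y = 4604 − 5P.
SRAS can be written Y = 3134 + 5P.
Set AD = SRAS: 4604 − 5P = 3134 + 5P, so 1470 = 10P and P = 147.
Y = 4604 − 5·147 = 3869.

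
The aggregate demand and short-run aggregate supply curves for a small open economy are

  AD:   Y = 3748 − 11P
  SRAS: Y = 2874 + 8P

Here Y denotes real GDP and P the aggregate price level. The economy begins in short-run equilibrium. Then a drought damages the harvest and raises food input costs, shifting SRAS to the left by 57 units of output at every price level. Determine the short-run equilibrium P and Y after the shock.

P = 49, Y = 3209

This is a negative supply shock: SRAS shifts left.
New SRAS: Y = 2817 + 8P.
Set AD = SRAS: 3748 − 11P = 2817 + 8P, so 931 = 19P and P = 49.
Y = 3748 − 11·49 = 3209.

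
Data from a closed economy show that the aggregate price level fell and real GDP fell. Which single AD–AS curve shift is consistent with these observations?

P fell and Y fell. An AD shift moves P and Y in the same direction; an SRAS shift moves them in opposite directions.
Here P and Y moved in the same direction, so the AD curve shifted.
Since Y fell, AD shifted left.

AD shifted left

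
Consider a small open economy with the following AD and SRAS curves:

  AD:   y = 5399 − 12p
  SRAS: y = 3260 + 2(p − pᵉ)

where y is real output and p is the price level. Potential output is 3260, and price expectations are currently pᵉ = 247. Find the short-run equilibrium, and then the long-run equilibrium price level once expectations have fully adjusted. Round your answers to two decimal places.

Short run: with pᵉ = 247, SRAS is y = 2766 + 2p. Setting AD = SRAS gives 2633 = 14p, so p = 188.07 and y = 5399 − 12p = 3142.14.
Output 3142.14 is below potential 3260, so over time expected prices fall and SRAS shifts right until y returns to 3260.
Long run: y = 3260 on the AD curve gives 3260 = 5399 − 12p, so p = 178.25.

Short run: p = 188.07, y = 3142.14. Long run: p = 178.25.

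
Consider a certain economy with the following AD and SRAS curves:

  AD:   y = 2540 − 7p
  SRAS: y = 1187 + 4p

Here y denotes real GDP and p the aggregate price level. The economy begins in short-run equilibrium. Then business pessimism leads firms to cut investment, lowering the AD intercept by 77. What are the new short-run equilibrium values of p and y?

This is a negative demand shock: AD shifts left.
New AD: y = 2463 − 7p.
Set AD = SRAS: 2463 − 7p = 1187 + 4p, so 1276 = 11p and p = 116.
y = 2463 − 7·116 = 1651.

p = 116, y = 1651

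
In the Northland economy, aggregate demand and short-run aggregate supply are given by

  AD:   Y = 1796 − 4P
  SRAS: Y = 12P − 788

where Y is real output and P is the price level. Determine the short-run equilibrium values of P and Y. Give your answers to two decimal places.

Set AD = SRAS: 1796 − 4P = 12P − 788, so 2584 = 16P and P = 161.50.
Substituting into AD, Y = 1796 − 4P = 1150.00.

P = 161.50, Y = 1150.00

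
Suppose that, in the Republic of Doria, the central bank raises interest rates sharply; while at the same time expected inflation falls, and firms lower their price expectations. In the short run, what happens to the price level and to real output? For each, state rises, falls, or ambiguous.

Price level: falls; output: ambiguous

The first event is a negative demand shock: AD shifts left, which by itself pushes P down and Y down.
The second is a favourable supply shock: SRAS shifts right, which by itself pushes P down and Y up.
Both shocks push P down, so P falls. The two shocks push Y in opposite directions, so the effect on Y is ambiguous.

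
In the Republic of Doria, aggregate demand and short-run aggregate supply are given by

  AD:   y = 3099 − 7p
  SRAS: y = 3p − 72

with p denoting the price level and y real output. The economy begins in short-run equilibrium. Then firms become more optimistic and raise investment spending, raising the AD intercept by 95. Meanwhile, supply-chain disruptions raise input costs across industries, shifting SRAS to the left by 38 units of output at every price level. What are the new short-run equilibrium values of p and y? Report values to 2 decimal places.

p = 330.40, y = 881.20

After both shocks: AD is y = 3194 − 7p and SRAS is y = 3p − 110.
Setting them equal: 3304 = 10p, so p = 330.40.
Substituting into AD, y = 881.20.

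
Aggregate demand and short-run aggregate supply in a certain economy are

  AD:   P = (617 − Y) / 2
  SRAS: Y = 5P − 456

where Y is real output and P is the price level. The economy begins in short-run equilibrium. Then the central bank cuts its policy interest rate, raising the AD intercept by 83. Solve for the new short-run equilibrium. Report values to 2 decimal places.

P = 165.14, Y = 369.71

This is a positive demand shock: AD shifts right.
New AD: Y = 700 − 2P.
Set AD = SRAS: 700 − 2P = 5P − 456, so 1156 = 7P and P = 165.14.
Substituting into AD, Y = 369.71.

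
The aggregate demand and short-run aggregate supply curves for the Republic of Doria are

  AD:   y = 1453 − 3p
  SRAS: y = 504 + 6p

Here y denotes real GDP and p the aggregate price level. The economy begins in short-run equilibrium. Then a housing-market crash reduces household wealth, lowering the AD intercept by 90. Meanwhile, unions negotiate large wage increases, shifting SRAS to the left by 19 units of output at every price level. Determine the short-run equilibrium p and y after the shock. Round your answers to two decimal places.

After both shocks: AD is y = 1363 − 3p and SRAS is y = 485 + 6p.
Setting them equal: 878 = 9p, so p = 97.56.
Substituting into AD, y = 1070.33.

p = 97.56, y = 1070.33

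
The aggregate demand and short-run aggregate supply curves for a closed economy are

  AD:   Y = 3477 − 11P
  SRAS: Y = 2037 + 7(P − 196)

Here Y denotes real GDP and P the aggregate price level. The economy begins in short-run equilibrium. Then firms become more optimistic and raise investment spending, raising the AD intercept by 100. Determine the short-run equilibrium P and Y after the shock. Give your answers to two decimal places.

P = 161.78, Y = 1797.44

This is a positive demand shock: AD shifts right.
New AD: Y = 3577 − 11P.
SRAS can be written Y = 665 + 7P.
Set AD = SRAS: 3577 − 11P = 665 + 7P, so 2912 = 18P and P = 161.78.
Substituting into AD, Y = 1797.44.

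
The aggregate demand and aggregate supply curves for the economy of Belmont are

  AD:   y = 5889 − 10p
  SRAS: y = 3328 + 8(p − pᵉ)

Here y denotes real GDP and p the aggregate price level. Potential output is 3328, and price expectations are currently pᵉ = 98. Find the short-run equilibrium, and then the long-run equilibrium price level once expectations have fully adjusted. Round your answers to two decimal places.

Short run: with pᵉ = 98, SRAS is y = 2544 + 8p. Setting AD = SRAS gives 3345 = 18p, so p = 185.83 and y = 5889 − 10p = 4030.67.
Output 4030.67 is above potential 3328, so over time expected prices rise and SRAS shifts left until y returns to 3328.
Long run: y = 3328 on the AD curve gives 3328 = 5889 − 10p, so p = 256.10.

Short run: p = 185.83, y = 4030.67. Long run: p = 256.10.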